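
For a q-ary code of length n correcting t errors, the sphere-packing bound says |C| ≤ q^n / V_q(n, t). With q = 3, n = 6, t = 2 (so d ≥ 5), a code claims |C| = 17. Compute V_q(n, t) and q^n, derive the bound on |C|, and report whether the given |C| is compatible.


V_q(n, t) = 73, q^n = 729, Hamming bound = 9, |C| = 17 > bound (violated).

Step 1: Compute V_q(n, t) = Σ_{j=0}^2 C(n, j) (q−1)^j.
  j = 0: C(6,0)·(2)^0 = 1·1 = 1.
  j = 1: C(6,1)·(2)^1 = 6·2 = 12.
  j = 2: C(6,2)·(2)^2 = 15·4 = 60.
  V_q(n, t) = 1 + 12 + 60 = 73.
Step 2: q^n = 3^6 = 729.
Step 3: Hamming bound ⌊q^n / V_q(n,t)⌋ = ⌊729/73⌋ = 9.
Step 4: Compare |C| = 17 to 9: violated.
The claimed |C| lies above the Hamming bound, so no 3-ary code of length 6 with d ≥ 5 can have 17 codewords.


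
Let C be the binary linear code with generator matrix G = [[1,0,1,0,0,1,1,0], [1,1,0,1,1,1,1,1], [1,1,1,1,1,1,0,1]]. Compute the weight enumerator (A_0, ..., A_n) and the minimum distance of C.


Weight distribution: A_0 = 1, A_2 = 2, A_4 = 1, A_5 = 2, A_7 = 2. Minimum distance d = 2.

Enumerate all 2^3 = 8 messages m ∈ F_2^3.
For each, compute codeword c = mG in F_2^8, then tally its weight.
  m = 000 → c = 00000000, weight = 0.
  m = 100 → c = 10100110, weight = 4.
  m = 010 → c = 11011111, weight = 7.
  m = 110 → c = 01111001, weight = 5.
  m = 001 → c = 11111101, weight = 7.
  m = 101 → c = 01011011, weight = 5.
  m = 011 → c = 00100010, weight = 2.
  m = 111 → c = 10000100, weight = 2.
Tally weights:
  weight 0: 1 codewords.
  weight 2: 2 codewords.
  weight 4: 1 codewords.
  weight 5: 2 codewords.
  weight 7: 2 codewords.
Minimum distance d = smallest w > 0 with A_w > 0 = 2.
Sanity: Σ A_w = 8 = 2^3 = 8 ✓.


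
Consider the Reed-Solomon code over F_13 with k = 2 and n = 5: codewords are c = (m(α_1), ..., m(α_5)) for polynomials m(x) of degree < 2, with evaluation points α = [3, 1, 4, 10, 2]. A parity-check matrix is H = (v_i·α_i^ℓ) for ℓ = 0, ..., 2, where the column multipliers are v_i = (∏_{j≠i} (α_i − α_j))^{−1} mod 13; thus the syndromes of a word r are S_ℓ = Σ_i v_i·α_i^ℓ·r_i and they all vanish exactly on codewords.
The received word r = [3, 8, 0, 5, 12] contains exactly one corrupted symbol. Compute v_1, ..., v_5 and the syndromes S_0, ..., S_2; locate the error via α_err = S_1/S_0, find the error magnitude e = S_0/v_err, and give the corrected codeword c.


S = (2, 8, 6), error at position 3, error magnitude e = 6, c = [3, 8, 7, 5, 12].

Step 1: column multipliers v_i = (∏_{j≠i}(α_i − α_j))^{−1} mod 13.
  i = 1 (α = 3): (3−1)(3−4)(3−10)(3−2) = 2·(−1)·(−7)·1 = 14 ≡ 1, so v_1 = 1^{−1} = 1 (mod 13).
  i = 2 (α = 1): (1−3)(1−4)(1−10)(1−2) = (−2)·(−3)·(−9)·(−1) = 54 ≡ 2, so v_2 = 2^{−1} = 7 (mod 13).
  i = 3 (α = 4): (4−3)(4−1)(4−10)(4−2) = 1·3·(−6)·2 = −36 ≡ 3, so v_3 = 3^{−1} = 9 (mod 13).
  i = 4 (α = 10): (10−3)(10−1)(10−4)(10−2) = 7·9·6·8 = 3024 ≡ 8, so v_4 = 8^{−1} = 5 (mod 13).
  i = 5 (α = 2): (2−3)(2−1)(2−4)(2−10) = (−1)·1·(−2)·(−8) = −16 ≡ 10, so v_5 = 10^{−1} = 4 (mod 13).
  v = [1, 7, 9, 5, 4].
Step 2: syndromes of r = [3, 8, 0, 5, 12] (all sums mod 13).
  S_0 = Σ v_i r_i = 1·3 + 7·8 + 9·0 + 5·5 + 4·12 = 132 ≡ 2.
  S_1 = Σ v_i α_i r_i = 1·3·3 + 7·1·8 + 9·4·0 + 5·10·5 + 4·2·12 = 411 ≡ 8.
  α_i^2 mod 13 = [9, 1, 3, 9, 4].
  S_2 = Σ v_i α_i^2 r_i = 1·9·3 + 7·1·8 + 9·3·0 + 5·9·5 + 4·4·12 = 500 ≡ 6.
  S = (2, 8, 6) ≠ 0, so r is not a codeword (an error is present).
Step 3: locate the error. For a single error e at position i, S_ℓ = v_i·e·α_i^ℓ, so α_err = S_1/S_0.
  S_0^{−1} = 2^{−1} = 7 (mod 13), so α_err = 8·7 = 56 ≡ 4 = α_3. Error position i = 3.
  Consistency check: S_2/S_1 = 6·5 = 30 ≡ 4 = α_err ✓ (single-error assumption holds).
Step 4: error magnitude e = S_0/v_3 = S_0·∏_{j≠3}(α_3 − α_j) = 2·3 = 6 ≡ 6 (mod 13).
Step 5: correct position 3: c_3 = r_3 − e = 0 − 6 ≡ 7 (mod 13). Hence c = [3, 8, 7, 5, 12].
  Check: interpolating c through the α_i gives m(x) = 4 + 4·x (degree < 2) with m(α_i) = c_i for every i, so c is indeed a codeword.


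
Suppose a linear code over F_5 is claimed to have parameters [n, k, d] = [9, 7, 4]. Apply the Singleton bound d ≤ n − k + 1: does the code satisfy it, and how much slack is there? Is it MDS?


Singleton RHS = n − k + 1 = 3, slack = -1, bound violated (no such code; not MDS).

Singleton bound: d ≤ n − k + 1.
Here n = 9, k = 7, so n − k + 1 = 3.
Given d = 4, check d ≤ 3: NO.
Slack = (n − k + 1) − d = -1.
The slack is negative: d = 4 exceeds n − k + 1 = 3 by 1, so the Singleton bound is violated and no linear [9, 7, 4]_5 code can exist. In particular it is not MDS (MDS requires d = n − k + 1 exactly).
Description: the claimed parameters are [9, 7, 4]_5; such a code would be impossible (violates the Singleton bound).


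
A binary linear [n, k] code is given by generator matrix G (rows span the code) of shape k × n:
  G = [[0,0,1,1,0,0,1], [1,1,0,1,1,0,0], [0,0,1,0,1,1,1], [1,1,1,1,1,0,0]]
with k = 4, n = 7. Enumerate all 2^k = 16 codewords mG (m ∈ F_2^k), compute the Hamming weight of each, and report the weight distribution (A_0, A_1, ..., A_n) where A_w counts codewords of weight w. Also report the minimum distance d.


Weight distribution: A_0 = 1, A_1 = 1, A_2 = 1, A_3 = 4, A_4 = 5, A_5 = 3, A_6 = 1. Minimum distance d = 1.

Enumerate all 2^4 = 16 messages m ∈ F_2^4.
For each, compute codeword c = mG in F_2^7, then tally its weight.
  m = 0000 → c = 0000000, weight = 0.
  m = 1000 → c = 0011001, weight = 3.
  m = 0100 → c = 1101100, weight = 4.
  m = 1100 → c = 1110101, weight = 5.
  m = 0010 → c = 0010111, weight = 4.
  m = 1010 → c = 0001110, weight = 3.
  m = 0110 → c = 1111011, weight = 6.
  m = 1110 → c = 1100010, weight = 3.
  m = 0001 → c = 1111100, weight = 5.
  m = 1001 → c = 1100101, weight = 4.
  m = 0101 → c = 0010000, weight = 1.
  m = 1101 → c = 0001001, weight = 2.
  m = 0011 → c = 1101011, weight = 5.
  m = 1011 → c = 1110010, weight = 4.
  m = 0111 → c = 0000111, weight = 3.
  m = 1111 → c = 0011110, weight = 4.
Tally weights:
  weight 0: 1 codewords.
  weight 1: 1 codewords.
  weight 2: 1 codewords.
  weight 3: 4 codewords.
  weight 4: 5 codewords.
  weight 5: 3 codewords.
  weight 6: 1 codewords.
Minimum distance d = smallest w > 0 with A_w > 0 = 1.
Sanity: Σ A_w = 16 = 2^4 = 16 ✓.


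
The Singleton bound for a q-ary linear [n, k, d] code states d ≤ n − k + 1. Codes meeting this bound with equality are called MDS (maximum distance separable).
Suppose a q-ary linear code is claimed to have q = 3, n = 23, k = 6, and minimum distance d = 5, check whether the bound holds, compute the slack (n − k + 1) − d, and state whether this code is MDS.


Singleton RHS = n − k + 1 = 18, slack = 13, bound satisfied, not MDS.

Singleton bound: d ≤ n − k + 1.
Here n = 23, k = 6, so n − k + 1 = 18.
Given d = 5, check d ≤ 18: YES.
Slack = (n − k + 1) − d = 13.
The code is NOT MDS (slack = 13 > 0).
Description: the claimed parameters are [23, 6, 5]_3; such a code would be non-MDS.


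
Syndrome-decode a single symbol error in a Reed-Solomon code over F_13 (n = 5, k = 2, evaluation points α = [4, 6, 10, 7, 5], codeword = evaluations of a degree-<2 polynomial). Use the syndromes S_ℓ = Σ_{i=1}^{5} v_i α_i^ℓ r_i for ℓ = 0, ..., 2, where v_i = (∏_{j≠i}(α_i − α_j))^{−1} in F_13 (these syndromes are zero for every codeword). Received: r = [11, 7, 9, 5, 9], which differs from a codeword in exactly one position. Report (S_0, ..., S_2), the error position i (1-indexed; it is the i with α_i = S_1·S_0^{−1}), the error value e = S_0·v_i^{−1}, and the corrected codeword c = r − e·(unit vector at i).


S = (4, 1, 10), error at position 3, error magnitude e = 10, c = [11, 7, 12, 5, 9].

Step 1: column multipliers v_i = (∏_{j≠i}(α_i − α_j))^{−1} mod 13.
  i = 1 (α = 4): (4−6)(4−10)(4−7)(4−5) = (−2)·(−6)·(−3)·(−1) = 36 ≡ 10, so v_1 = 10^{−1} = 4 (mod 13).
  i = 2 (α = 6): (6−4)(6−10)(6−7)(6−5) = 2·(−4)·(−1)·1 = 8 ≡ 8, so v_2 = 8^{−1} = 5 (mod 13).
  i = 3 (α = 10): (10−4)(10−6)(10−7)(10−5) = 6·4·3·5 = 360 ≡ 9, so v_3 = 9^{−1} = 3 (mod 13).
  i = 4 (α = 7): (7−4)(7−6)(7−10)(7−5) = 3·1·(−3)·2 = −18 ≡ 8, so v_4 = 8^{−1} = 5 (mod 13).
  i = 5 (α = 5): (5−4)(5−6)(5−10)(5−7) = 1·(−1)·(−5)·(−2) = −10 ≡ 3, so v_5 = 3^{−1} = 9 (mod 13).
  v = [4, 5, 3, 5, 9].
Step 2: syndromes of r = [11, 7, 9, 5, 9] (all sums mod 13).
  S_0 = Σ v_i r_i = 4·11 + 5·7 + 3·9 + 5·5 + 9·9 = 212 ≡ 4.
  S_1 = Σ v_i α_i r_i = 4·4·11 + 5·6·7 + 3·10·9 + 5·7·5 + 9·5·9 = 1236 ≡ 1.
  α_i^2 mod 13 = [3, 10, 9, 10, 12].
  S_2 = Σ v_i α_i^2 r_i = 4·3·11 + 5·10·7 + 3·9·9 + 5·10·5 + 9·12·9 = 1947 ≡ 10.
  S = (4, 1, 10) ≠ 0, so r is not a codeword (an error is present).
Step 3: locate the error. For a single error e at position i, S_ℓ = v_i·e·α_i^ℓ, so α_err = S_1/S_0.
  S_0^{−1} = 4^{−1} = 10 (mod 13), so α_err = 1·10 = 10 ≡ 10 = α_3. Error position i = 3.
  Consistency check: S_2/S_1 = 10·1 = 10 ≡ 10 = α_err ✓ (single-error assumption holds).
Step 4: error magnitude e = S_0/v_3 = S_0·∏_{j≠3}(α_3 − α_j) = 4·9 = 36 ≡ 10 (mod 13).
Step 5: correct position 3: c_3 = r_3 − e = 9 − 10 ≡ 12 (mod 13). Hence c = [11, 7, 12, 5, 9].
  Check: interpolating c through the α_i gives m(x) = 6 + 11·x (degree < 2) with m(α_i) = c_i for every i, so c is indeed a codeword.


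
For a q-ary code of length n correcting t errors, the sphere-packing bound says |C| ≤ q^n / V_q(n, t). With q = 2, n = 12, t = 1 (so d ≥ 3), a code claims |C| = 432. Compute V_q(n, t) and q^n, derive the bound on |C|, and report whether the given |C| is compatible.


V_q(n, t) = 13, q^n = 4096, Hamming bound = 315, |C| = 432 > bound (violated).

Step 1: Compute V_q(n, t) = Σ_{j=0}^1 C(n, j) (q−1)^j.
  j = 0: C(12,0)·(1)^0 = 1·1 = 1.
  j = 1: C(12,1)·(1)^1 = 12·1 = 12.
  V_q(n, t) = 1 + 12 = 13.
Step 2: q^n = 2^12 = 4096.
Step 3: Hamming bound ⌊q^n / V_q(n,t)⌋ = ⌊4096/13⌋ = 315.
Step 4: Compare |C| = 432 to 315: violated.
The claimed |C| lies above the Hamming bound, so no 2-ary code of length 12 with d ≥ 3 can have 432 codewords.


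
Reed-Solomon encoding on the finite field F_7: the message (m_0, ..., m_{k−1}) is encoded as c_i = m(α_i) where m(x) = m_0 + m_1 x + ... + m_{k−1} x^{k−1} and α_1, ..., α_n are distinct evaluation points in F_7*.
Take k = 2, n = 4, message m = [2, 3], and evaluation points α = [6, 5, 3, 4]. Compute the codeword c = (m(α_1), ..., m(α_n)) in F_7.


c = [6, 3, 4, 0]

Message polynomial: m(x) = 2 + 3·x (mod 7).
For each evaluation point α_i, compute m(α_i) mod 7:
  α_1 = 6: Horner steps 3 → 6, so m(6) = 6.
  α_2 = 5: Horner steps 3 → 3, so m(5) = 3.
  α_3 = 3: Horner steps 3 → 4, so m(3) = 4.
  α_4 = 4: Horner steps 3 → 0, so m(4) = 0.
Codeword c = [6, 3, 4, 0] ∈ F_7^4.


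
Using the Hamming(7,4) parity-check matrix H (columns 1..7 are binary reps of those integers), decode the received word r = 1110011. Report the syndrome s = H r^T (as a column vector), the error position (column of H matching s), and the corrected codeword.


s = (0, 0, 1)^T, error position = 1, corrected codeword c = 0110011

Compute s = H r^T mod 2 one row at a time:
  s_1 = 0 + 0 + 1 + 1 = 2 ≡ 0 (mod 2).
  s_2 = 1 + 1 + 1 + 1 = 4 ≡ 0 (mod 2).
  s_3 = 1 + 1 + 0 + 1 = 3 ≡ 1 (mod 2).
s = (0, 0, 1)^T — this equals column 1 of H (binary 001), so error is at position 1.
Correct: flip bit 1 of r = 1110011 to get c = 0110011.


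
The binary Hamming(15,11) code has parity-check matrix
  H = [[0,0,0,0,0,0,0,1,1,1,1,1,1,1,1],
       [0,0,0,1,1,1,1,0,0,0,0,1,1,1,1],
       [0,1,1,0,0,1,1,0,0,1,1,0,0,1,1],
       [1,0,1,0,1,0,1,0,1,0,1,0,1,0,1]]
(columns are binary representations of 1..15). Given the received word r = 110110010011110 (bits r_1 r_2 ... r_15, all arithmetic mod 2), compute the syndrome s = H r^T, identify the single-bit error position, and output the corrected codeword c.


s = (1, 1, 1, 0)^T, error position = 14, corrected codeword c = 110110010011100

Compute s = H r^T mod 2 one row at a time:
  s_1 = 1 + 0 + 0 + 1 + 1 + 1 + 1 + 0 = 5 ≡ 1 (mod 2).
  s_2 = 1 + 1 + 0 + 0 + 1 + 1 + 1 + 0 = 5 ≡ 1 (mod 2).
  s_3 = 1 + 0 + 0 + 0 + 0 + 1 + 1 + 0 = 3 ≡ 1 (mod 2).
  s_4 = 1 + 0 + 1 + 0 + 0 + 1 + 1 + 0 = 4 ≡ 0 (mod 2).
s = (1, 1, 1, 0)^T — this equals column 14 of H (binary 1110), so error is at position 14.
Correct: flip bit 14 of r = 110110010011110 to get c = 110110010011100.


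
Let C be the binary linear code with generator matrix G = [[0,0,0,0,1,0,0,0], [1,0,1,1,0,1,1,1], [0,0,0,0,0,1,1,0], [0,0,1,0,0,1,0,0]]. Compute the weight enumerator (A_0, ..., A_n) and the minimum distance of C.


Weight distribution: A_0 = 1, A_1 = 1, A_2 = 3, A_3 = 3, A_4 = 3, A_5 = 3, A_6 = 1, A_7 = 1. Minimum distance d = 1.

Enumerate all 2^4 = 16 messages m ∈ F_2^4.
For each, compute codeword c = mG in F_2^8, then tally its weight.
  m = 0000 → c = 00000000, weight = 0.
  m = 1000 → c = 00001000, weight = 1.
  m = 0100 → c = 10110111, weight = 6.
  m = 1100 → c = 10111111, weight = 7.
  m = 0010 → c = 00000110, weight = 2.
  m = 1010 → c = 00001110, weight = 3.
  m = 0110 → c = 10110001, weight = 4.
  m = 1110 → c = 10111001, weight = 5.
  m = 0001 → c = 00100100, weight = 2.
  m = 1001 → c = 00101100, weight = 3.
  m = 0101 → c = 10010011, weight = 4.
  m = 1101 → c = 10011011, weight = 5.
  m = 0011 → c = 00100010, weight = 2.
  m = 1011 → c = 00101010, weight = 3.
  m = 0111 → c = 10010101, weight = 4.
  m = 1111 → c = 10011101, weight = 5.
Tally weights:
  weight 0: 1 codewords.
  weight 1: 1 codewords.
  weight 2: 3 codewords.
  weight 3: 3 codewords.
  weight 4: 3 codewords.
  weight 5: 3 codewords.
  weight 6: 1 codewords.
  weight 7: 1 codewords.
Minimum distance d = smallest w > 0 with A_w > 0 = 1.
Sanity: Σ A_w = 16 = 2^4 = 16 ✓.


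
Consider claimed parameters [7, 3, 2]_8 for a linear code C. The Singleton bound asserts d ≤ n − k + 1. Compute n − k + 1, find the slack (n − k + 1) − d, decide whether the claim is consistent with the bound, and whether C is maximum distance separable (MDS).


Singleton RHS = n − k + 1 = 5, slack = 3, bound satisfied, not MDS.

Singleton bound: d ≤ n − k + 1.
Here n = 7, k = 3, so n − k + 1 = 5.
Given d = 2, check d ≤ 5: YES.
Slack = (n − k + 1) − d = 3.
The code is NOT MDS (slack = 3 > 0).
Description: the claimed parameters are [7, 3, 2]_8; such a code would be non-MDS.


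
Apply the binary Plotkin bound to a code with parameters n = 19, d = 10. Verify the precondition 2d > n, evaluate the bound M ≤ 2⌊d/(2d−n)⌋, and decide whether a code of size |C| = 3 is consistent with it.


Plotkin bound M ≤ 20; given |C| = 3 ≤ bound (satisfied).

Check applicability: 2d = 20, n = 19.
2d − n = 1 > 0, so Plotkin applies.
Compute d/(2d−n) = 10/1 ≈ 10.0000.
⌊d/(2d−n)⌋ = 10.
Plotkin bound: M ≤ 2·10 = 20.
Given |C| = 3, check: satisfied.
This |C| is below the Plotkin bound.


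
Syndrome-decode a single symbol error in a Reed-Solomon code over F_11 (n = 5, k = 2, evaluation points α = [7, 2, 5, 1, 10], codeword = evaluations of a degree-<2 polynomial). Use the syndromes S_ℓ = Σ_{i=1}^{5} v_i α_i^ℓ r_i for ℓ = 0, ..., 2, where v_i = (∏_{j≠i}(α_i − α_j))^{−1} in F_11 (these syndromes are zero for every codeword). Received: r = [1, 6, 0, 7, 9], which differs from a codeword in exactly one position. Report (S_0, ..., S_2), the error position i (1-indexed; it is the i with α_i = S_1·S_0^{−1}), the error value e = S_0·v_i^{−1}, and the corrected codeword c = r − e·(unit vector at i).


S = (3, 4, 9), error at position 3, error magnitude e = 8, c = [1, 6, 3, 7, 9].

Step 1: column multipliers v_i = (∏_{j≠i}(α_i − α_j))^{−1} mod 11.
  i = 1 (α = 7): (7−2)(7−5)(7−1)(7−10) = 5·2·6·(−3) = −180 ≡ 7, so v_1 = 7^{−1} = 8 (mod 11).
  i = 2 (α = 2): (2−7)(2−5)(2−1)(2−10) = (−5)·(−3)·1·(−8) = −120 ≡ 1, so v_2 = 1^{−1} = 1 (mod 11).
  i = 3 (α = 5): (5−7)(5−2)(5−1)(5−10) = (−2)·3·4·(−5) = 120 ≡ 10, so v_3 = 10^{−1} = 10 (mod 11).
  i = 4 (α = 1): (1−7)(1−2)(1−5)(1−10) = (−6)·(−1)·(−4)·(−9) = 216 ≡ 7, so v_4 = 7^{−1} = 8 (mod 11).
  i = 5 (α = 10): (10−7)(10−2)(10−5)(10−1) = 3·8·5·9 = 1080 ≡ 2, so v_5 = 2^{−1} = 6 (mod 11).
  v = [8, 1, 10, 8, 6].
Step 2: syndromes of r = [1, 6, 0, 7, 9] (all sums mod 11).
  S_0 = Σ v_i r_i = 8·1 + 1·6 + 10·0 + 8·7 + 6·9 = 124 ≡ 3.
  S_1 = Σ v_i α_i r_i = 8·7·1 + 1·2·6 + 10·5·0 + 8·1·7 + 6·10·9 = 664 ≡ 4.
  α_i^2 mod 11 = [5, 4, 3, 1, 1].
  S_2 = Σ v_i α_i^2 r_i = 8·5·1 + 1·4·6 + 10·3·0 + 8·1·7 + 6·1·9 = 174 ≡ 9.
  S = (3, 4, 9) ≠ 0, so r is not a codeword (an error is present).
Step 3: locate the error. For a single error e at position i, S_ℓ = v_i·e·α_i^ℓ, so α_err = S_1/S_0.
  S_0^{−1} = 3^{−1} = 4 (mod 11), so α_err = 4·4 = 16 ≡ 5 = α_3. Error position i = 3.
  Consistency check: S_2/S_1 = 9·3 = 27 ≡ 5 = α_err ✓ (single-error assumption holds).
Step 4: error magnitude e = S_0/v_3 = S_0·∏_{j≠3}(α_3 − α_j) = 3·10 = 30 ≡ 8 (mod 11).
Step 5: correct position 3: c_3 = r_3 − e = 0 − 8 ≡ 3 (mod 11). Hence c = [1, 6, 3, 7, 9].
  Check: interpolating c through the α_i gives m(x) = 8 + 10·x (degree < 2) with m(α_i) = c_i for every i, so c is indeed a codeword.


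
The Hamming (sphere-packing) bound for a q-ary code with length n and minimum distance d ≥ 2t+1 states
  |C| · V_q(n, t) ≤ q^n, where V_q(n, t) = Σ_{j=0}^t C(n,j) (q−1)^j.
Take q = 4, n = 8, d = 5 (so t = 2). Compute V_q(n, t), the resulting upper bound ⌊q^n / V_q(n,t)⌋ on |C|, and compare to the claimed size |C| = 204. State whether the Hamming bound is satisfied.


V_q(n, t) = 277, q^n = 65536, Hamming bound = 236, |C| = 204 ≤ bound (satisfied).

Step 1: Compute V_q(n, t) = Σ_{j=0}^2 C(n, j) (q−1)^j.
  j = 0: C(8,0)·(3)^0 = 1·1 = 1.
  j = 1: C(8,1)·(3)^1 = 8·3 = 24.
  j = 2: C(8,2)·(3)^2 = 28·9 = 252.
  V_q(n, t) = 1 + 24 + 252 = 277.
Step 2: q^n = 4^8 = 65536.
Step 3: Hamming bound ⌊q^n / V_q(n,t)⌋ = ⌊65536/277⌋ = 236.
Step 4: Compare |C| = 204 to 236: satisfied.
The claimed |C| lies below the Hamming bound.


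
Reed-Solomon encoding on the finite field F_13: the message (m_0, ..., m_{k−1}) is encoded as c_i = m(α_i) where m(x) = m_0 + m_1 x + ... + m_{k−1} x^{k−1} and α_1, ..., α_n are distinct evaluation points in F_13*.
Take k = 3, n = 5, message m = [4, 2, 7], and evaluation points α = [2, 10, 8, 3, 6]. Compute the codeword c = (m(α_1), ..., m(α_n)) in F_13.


c = [10, 9, 0, 8, 8]

Message polynomial: m(x) = 4 + 2·x + 7·x^2 (mod 13).
For each evaluation point α_i, compute m(α_i) mod 13:
  α_1 = 2: Horner steps 7 → 3 → 10, so m(2) = 10.
  α_2 = 10: Horner steps 7 → 7 → 9, so m(10) = 9.
  α_3 = 8: Horner steps 7 → 6 → 0, so m(8) = 0.
  α_4 = 3: Horner steps 7 → 10 → 8, so m(3) = 8.
  α_5 = 6: Horner steps 7 → 5 → 8, so m(6) = 8.
Codeword c = [10, 9, 0, 8, 8] ∈ F_13^5.


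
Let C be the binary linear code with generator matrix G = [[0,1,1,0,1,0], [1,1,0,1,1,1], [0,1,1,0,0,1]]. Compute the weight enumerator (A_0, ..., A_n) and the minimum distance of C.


Weight distribution: A_0 = 1, A_2 = 1, A_3 = 3, A_4 = 2, A_5 = 1. Minimum distance d = 2.

Enumerate all 2^3 = 8 messages m ∈ F_2^3.
For each, compute codeword c = mG in F_2^6, then tally its weight.
  m = 000 → c = 000000, weight = 0.
  m = 100 → c = 011010, weight = 3.
  m = 010 → c = 110111, weight = 5.
  m = 110 → c = 101101, weight = 4.
  m = 001 → c = 011001, weight = 3.
  m = 101 → c = 000011, weight = 2.
  m = 011 → c = 101110, weight = 4.
  m = 111 → c = 110100, weight = 3.
Tally weights:
  weight 0: 1 codewords.
  weight 2: 1 codewords.
  weight 3: 3 codewords.
  weight 4: 2 codewords.
  weight 5: 1 codewords.
Minimum distance d = smallest w > 0 with A_w > 0 = 2.
Sanity: Σ A_w = 8 = 2^3 = 8 ✓.


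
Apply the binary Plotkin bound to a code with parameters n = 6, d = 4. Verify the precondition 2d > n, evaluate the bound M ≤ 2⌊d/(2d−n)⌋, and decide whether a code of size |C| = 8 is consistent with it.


Plotkin bound M ≤ 4; given |C| = 8 > bound (violated).

Check applicability: 2d = 8, n = 6.
2d − n = 2 > 0, so Plotkin applies.
Compute d/(2d−n) = 4/2 ≈ 2.0000.
⌊d/(2d−n)⌋ = 2.
Plotkin bound: M ≤ 2·2 = 4.
Given |C| = 8, check: VIOLATED.
This |C| is above the Plotkin bound, so no binary code with n = 6, d = 4 and 8 codewords exists.


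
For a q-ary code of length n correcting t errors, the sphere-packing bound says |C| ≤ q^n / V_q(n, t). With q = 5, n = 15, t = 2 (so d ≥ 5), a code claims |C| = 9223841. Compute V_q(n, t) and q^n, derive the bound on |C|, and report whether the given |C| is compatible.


V_q(n, t) = 1741, q^n = 30517578125, Hamming bound = 17528764, |C| = 9223841 ≤ bound (satisfied).

Step 1: Compute V_q(n, t) = Σ_{j=0}^2 C(n, j) (q−1)^j.
  j = 0: C(15,0)·(4)^0 = 1·1 = 1.
  j = 1: C(15,1)·(4)^1 = 15·4 = 60.
  j = 2: C(15,2)·(4)^2 = 105·16 = 1680.
  V_q(n, t) = 1 + 60 + 1680 = 1741.
Step 2: q^n = 5^15 = 30517578125.
Step 3: Hamming bound ⌊q^n / V_q(n,t)⌋ = ⌊30517578125/1741⌋ = 17528764.
Step 4: Compare |C| = 9223841 to 17528764: satisfied.
The claimed |C| lies below the Hamming bound.


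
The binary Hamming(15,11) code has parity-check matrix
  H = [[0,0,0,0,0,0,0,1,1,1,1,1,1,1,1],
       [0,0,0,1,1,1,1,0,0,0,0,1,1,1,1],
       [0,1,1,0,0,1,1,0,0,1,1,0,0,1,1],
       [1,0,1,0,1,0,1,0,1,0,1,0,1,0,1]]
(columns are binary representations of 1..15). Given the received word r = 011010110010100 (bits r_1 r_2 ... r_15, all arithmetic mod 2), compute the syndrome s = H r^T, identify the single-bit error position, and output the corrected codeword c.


s = (1, 1, 0, 1)^T, error position = 13, corrected codeword c = 011010110010000

Compute s = H r^T mod 2 one row at a time:
  s_1 = 1 + 0 + 0 + 1 + 0 + 1 + 0 + 0 = 3 ≡ 1 (mod 2).
  s_2 = 0 + 1 + 0 + 1 + 0 + 1 + 0 + 0 = 3 ≡ 1 (mod 2).
  s_3 = 1 + 1 + 0 + 1 + 0 + 1 + 0 + 0 = 4 ≡ 0 (mod 2).
  s_4 = 0 + 1 + 1 + 1 + 0 + 1 + 1 + 0 = 5 ≡ 1 (mod 2).
s = (1, 1, 0, 1)^T — this equals column 13 of H (binary 1101), so error is at position 13.
Correct: flip bit 13 of r = 011010110010100 to get c = 011010110010000.


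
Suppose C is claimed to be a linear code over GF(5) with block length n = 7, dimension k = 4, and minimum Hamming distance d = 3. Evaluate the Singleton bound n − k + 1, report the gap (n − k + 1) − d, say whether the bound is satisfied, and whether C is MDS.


Singleton RHS = n − k + 1 = 4, slack = 1, bound satisfied, not MDS.

Singleton bound: d ≤ n − k + 1.
Here n = 7, k = 4, so n − k + 1 = 4.
Given d = 3, check d ≤ 4: YES.
Slack = (n − k + 1) − d = 1.
The code is NOT MDS (slack = 1 > 0).
Description: the claimed parameters are [7, 4, 3]_5; such a code would be non-MDS.


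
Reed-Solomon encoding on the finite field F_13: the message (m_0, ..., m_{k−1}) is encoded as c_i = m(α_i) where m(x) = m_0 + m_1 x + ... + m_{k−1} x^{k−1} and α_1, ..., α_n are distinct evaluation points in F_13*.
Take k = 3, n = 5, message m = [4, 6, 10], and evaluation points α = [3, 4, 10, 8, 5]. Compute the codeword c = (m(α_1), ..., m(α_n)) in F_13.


c = [8, 6, 11, 3, 11]

Message polynomial: m(x) = 4 + 6·x + 10·x^2 (mod 13).
For each evaluation point α_i, compute m(α_i) mod 13:
  α_1 = 3: Horner steps 10 → 10 → 8, so m(3) = 8.
  α_2 = 4: Horner steps 10 → 7 → 6, so m(4) = 6.
  α_3 = 10: Horner steps 10 → 2 → 11, so m(10) = 11.
  α_4 = 8: Horner steps 10 → 8 → 3, so m(8) = 3.
  α_5 = 5: Horner steps 10 → 4 → 11, so m(5) = 11.
Codeword c = [8, 6, 11, 3, 11] ∈ F_13^5.


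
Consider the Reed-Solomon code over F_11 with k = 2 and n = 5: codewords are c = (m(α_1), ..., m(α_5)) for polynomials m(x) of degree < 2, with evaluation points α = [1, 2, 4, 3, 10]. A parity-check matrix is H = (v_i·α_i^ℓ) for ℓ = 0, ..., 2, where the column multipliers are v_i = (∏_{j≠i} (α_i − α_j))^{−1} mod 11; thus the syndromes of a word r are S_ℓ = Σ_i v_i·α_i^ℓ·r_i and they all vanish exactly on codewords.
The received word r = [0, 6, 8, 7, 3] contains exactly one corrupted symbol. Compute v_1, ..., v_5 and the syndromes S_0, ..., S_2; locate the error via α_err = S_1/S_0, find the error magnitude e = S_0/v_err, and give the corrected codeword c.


S = (5, 5, 5), error at position 1, error magnitude e = 6, c = [5, 6, 8, 7, 3].

Step 1: column multipliers v_i = (∏_{j≠i}(α_i − α_j))^{−1} mod 11.
  i = 1 (α = 1): (1−2)(1−4)(1−3)(1−10) = (−1)·(−3)·(−2)·(−9) = 54 ≡ 10, so v_1 = 10^{−1} = 10 (mod 11).
  i = 2 (α = 2): (2−1)(2−4)(2−3)(2−10) = 1·(−2)·(−1)·(−8) = −16 ≡ 6, so v_2 = 6^{−1} = 2 (mod 11).
  i = 3 (α = 4): (4−1)(4−2)(4−3)(4−10) = 3·2·1·(−6) = −36 ≡ 8, so v_3 = 8^{−1} = 7 (mod 11).
  i = 4 (α = 3): (3−1)(3−2)(3−4)(3−10) = 2·1·(−1)·(−7) = 14 ≡ 3, so v_4 = 3^{−1} = 4 (mod 11).
  i = 5 (α = 10): (10−1)(10−2)(10−4)(10−3) = 9·8·6·7 = 3024 ≡ 10, so v_5 = 10^{−1} = 10 (mod 11).
  v = [10, 2, 7, 4, 10].
Step 2: syndromes of r = [0, 6, 8, 7, 3] (all sums mod 11).
  S_0 = Σ v_i r_i = 10·0 + 2·6 + 7·8 + 4·7 + 10·3 = 126 ≡ 5.
  S_1 = Σ v_i α_i r_i = 10·1·0 + 2·2·6 + 7·4·8 + 4·3·7 + 10·10·3 = 632 ≡ 5.
  α_i^2 mod 11 = [1, 4, 5, 9, 1].
  S_2 = Σ v_i α_i^2 r_i = 10·1·0 + 2·4·6 + 7·5·8 + 4·9·7 + 10·1·3 = 610 ≡ 5.
  S = (5, 5, 5) ≠ 0, so r is not a codeword (an error is present).
Step 3: locate the error. For a single error e at position i, S_ℓ = v_i·e·α_i^ℓ, so α_err = S_1/S_0.
  S_0^{−1} = 5^{−1} = 9 (mod 11), so α_err = 5·9 = 45 ≡ 1 = α_1. Error position i = 1.
  Consistency check: S_2/S_1 = 5·9 = 45 ≡ 1 = α_err ✓ (single-error assumption holds).
Step 4: error magnitude e = S_0/v_1 = S_0·∏_{j≠1}(α_1 − α_j) = 5·10 = 50 ≡ 6 (mod 11).
Step 5: correct position 1: c_1 = r_1 − e = 0 − 6 ≡ 5 (mod 11). Hence c = [5, 6, 8, 7, 3].
  Check: interpolating c through the α_i gives m(x) = 4 + 1·x (degree < 2) with m(α_i) = c_i for every i, so c is indeed a codeword.


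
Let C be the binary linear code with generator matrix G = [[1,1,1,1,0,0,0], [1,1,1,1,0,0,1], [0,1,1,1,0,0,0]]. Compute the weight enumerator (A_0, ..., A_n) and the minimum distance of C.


Weight distribution: A_0 = 1, A_1 = 2, A_2 = 1, A_3 = 1, A_4 = 2, A_5 = 1. Minimum distance d = 1.

Enumerate all 2^3 = 8 messages m ∈ F_2^3.
For each, compute codeword c = mG in F_2^7, then tally its weight.
  m = 000 → c = 0000000, weight = 0.
  m = 100 → c = 1111000, weight = 4.
  m = 010 → c = 1111001, weight = 5.
  m = 110 → c = 0000001, weight = 1.
  m = 001 → c = 0111000, weight = 3.
  m = 101 → c = 1000000, weight = 1.
  m = 011 → c = 1000001, weight = 2.
  m = 111 → c = 0111001, weight = 4.
Tally weights:
  weight 0: 1 codewords.
  weight 1: 2 codewords.
  weight 2: 1 codewords.
  weight 3: 1 codewords.
  weight 4: 2 codewords.
  weight 5: 1 codewords.
Minimum distance d = smallest w > 0 with A_w > 0 = 1.
Sanity: Σ A_w = 8 = 2^3 = 8 ✓.


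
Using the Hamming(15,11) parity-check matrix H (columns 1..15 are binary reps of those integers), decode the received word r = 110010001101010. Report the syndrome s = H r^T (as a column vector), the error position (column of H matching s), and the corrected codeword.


s = (0, 1, 1, 1)^T, error position = 7, corrected codeword c = 110010101101010

Compute s = H r^T mod 2 one row at a time:
  s_1 = 0 + 1 + 1 + 0 + 1 + 0 + 1 + 0 = 4 ≡ 0 (mod 2).
  s_2 = 0 + 1 + 0 + 0 + 1 + 0 + 1 + 0 = 3 ≡ 1 (mod 2).
  s_3 = 1 + 0 + 0 + 0 + 1 + 0 + 1 + 0 = 3 ≡ 1 (mod 2).
  s_4 = 1 + 0 + 1 + 0 + 1 + 0 + 0 + 0 = 3 ≡ 1 (mod 2).
s = (0, 1, 1, 1)^T — this equals column 7 of H (binary 0111), so error is at position 7.
Correct: flip bit 7 of r = 110010001101010 to get c = 110010101101010.


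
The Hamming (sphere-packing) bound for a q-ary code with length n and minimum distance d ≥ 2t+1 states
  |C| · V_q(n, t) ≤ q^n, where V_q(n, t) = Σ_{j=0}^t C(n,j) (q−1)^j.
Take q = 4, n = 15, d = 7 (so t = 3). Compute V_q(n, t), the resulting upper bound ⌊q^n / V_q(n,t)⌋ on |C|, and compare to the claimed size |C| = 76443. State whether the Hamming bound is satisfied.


V_q(n, t) = 13276, q^n = 1073741824, Hamming bound = 80878, |C| = 76443 ≤ bound (satisfied).

Step 1: Compute V_q(n, t) = Σ_{j=0}^3 C(n, j) (q−1)^j.
  j = 0: C(15,0)·(3)^0 = 1·1 = 1.
  j = 1: C(15,1)·(3)^1 = 15·3 = 45.
  j = 2: C(15,2)·(3)^2 = 105·9 = 945.
  j = 3: C(15,3)·(3)^3 = 455·27 = 12285.
  V_q(n, t) = 1 + 45 + 945 + 12285 = 13276.
Step 2: q^n = 4^15 = 1073741824.
Step 3: Hamming bound ⌊q^n / V_q(n,t)⌋ = ⌊1073741824/13276⌋ = 80878.
Step 4: Compare |C| = 76443 to 80878: satisfied.
The claimed |C| lies below the Hamming bound.


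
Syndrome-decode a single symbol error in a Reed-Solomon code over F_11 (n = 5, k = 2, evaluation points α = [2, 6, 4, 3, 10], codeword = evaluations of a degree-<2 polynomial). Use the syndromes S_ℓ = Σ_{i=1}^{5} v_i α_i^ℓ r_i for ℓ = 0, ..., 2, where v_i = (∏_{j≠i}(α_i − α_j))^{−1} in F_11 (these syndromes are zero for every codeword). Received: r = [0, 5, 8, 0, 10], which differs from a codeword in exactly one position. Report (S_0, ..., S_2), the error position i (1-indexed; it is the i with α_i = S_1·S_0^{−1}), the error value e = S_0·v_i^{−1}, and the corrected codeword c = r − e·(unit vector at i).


S = (7, 10, 8), error at position 4, error magnitude e = 7, c = [0, 5, 8, 4, 10].

Step 1: column multipliers v_i = (∏_{j≠i}(α_i − α_j))^{−1} mod 11.
  i = 1 (α = 2): (2−6)(2−4)(2−3)(2−10) = (−4)·(−2)·(−1)·(−8) = 64 ≡ 9, so v_1 = 9^{−1} = 5 (mod 11).
  i = 2 (α = 6): (6−2)(6−4)(6−3)(6−10) = 4·2·3·(−4) = −96 ≡ 3, so v_2 = 3^{−1} = 4 (mod 11).
  i = 3 (α = 4): (4−2)(4−6)(4−3)(4−10) = 2·(−2)·1·(−6) = 24 ≡ 2, so v_3 = 2^{−1} = 6 (mod 11).
  i = 4 (α = 3): (3−2)(3−6)(3−4)(3−10) = 1·(−3)·(−1)·(−7) = −21 ≡ 1, so v_4 = 1^{−1} = 1 (mod 11).
  i = 5 (α = 10): (10−2)(10−6)(10−4)(10−3) = 8·4·6·7 = 1344 ≡ 2, so v_5 = 2^{−1} = 6 (mod 11).
  v = [5, 4, 6, 1, 6].
Step 2: syndromes of r = [0, 5, 8, 0, 10] (all sums mod 11).
  S_0 = Σ v_i r_i = 5·0 + 4·5 + 6·8 + 1·0 + 6·10 = 128 ≡ 7.
  S_1 = Σ v_i α_i r_i = 5·2·0 + 4·6·5 + 6·4·8 + 1·3·0 + 6·10·10 = 912 ≡ 10.
  α_i^2 mod 11 = [4, 3, 5, 9, 1].
  S_2 = Σ v_i α_i^2 r_i = 5·4·0 + 4·3·5 + 6·5·8 + 1·9·0 + 6·1·10 = 360 ≡ 8.
  S = (7, 10, 8) ≠ 0, so r is not a codeword (an error is present).
Step 3: locate the error. For a single error e at position i, S_ℓ = v_i·e·α_i^ℓ, so α_err = S_1/S_0.
  S_0^{−1} = 7^{−1} = 8 (mod 11), so α_err = 10·8 = 80 ≡ 3 = α_4. Error position i = 4.
  Consistency check: S_2/S_1 = 8·10 = 80 ≡ 3 = α_err ✓ (single-error assumption holds).
Step 4: error magnitude e = S_0/v_4 = S_0·∏_{j≠4}(α_4 − α_j) = 7·1 = 7 ≡ 7 (mod 11).
Step 5: correct position 4: c_4 = r_4 − e = 0 − 7 ≡ 4 (mod 11). Hence c = [0, 5, 8, 4, 10].
  Check: interpolating c through the α_i gives m(x) = 3 + 4·x (degree < 2) with m(α_i) = c_i for every i, so c is indeed a codeword.


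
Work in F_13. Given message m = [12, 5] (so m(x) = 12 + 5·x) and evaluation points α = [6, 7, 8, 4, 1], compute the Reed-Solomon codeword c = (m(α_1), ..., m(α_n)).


c = [3, 8, 0, 6, 4]

Message polynomial: m(x) = 12 + 5·x (mod 13).
For each evaluation point α_i, compute m(α_i) mod 13:
  α_1 = 6: Horner steps 5 → 3, so m(6) = 3.
  α_2 = 7: Horner steps 5 → 8, so m(7) = 8.
  α_3 = 8: Horner steps 5 → 0, so m(8) = 0.
  α_4 = 4: Horner steps 5 → 6, so m(4) = 6.
  α_5 = 1: Horner steps 5 → 4, so m(1) = 4.
Codeword c = [3, 8, 0, 6, 4] ∈ F_13^5.


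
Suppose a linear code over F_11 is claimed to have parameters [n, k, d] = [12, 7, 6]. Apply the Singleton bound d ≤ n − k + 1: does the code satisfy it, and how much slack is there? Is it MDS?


Singleton RHS = n − k + 1 = 6, slack = 0, bound satisfied, MDS.

Singleton bound: d ≤ n − k + 1.
Here n = 12, k = 7, so n − k + 1 = 6.
Given d = 6, check d ≤ 6: YES.
Slack = (n − k + 1) − d = 0.
The code is MDS (slack = 0).
Description: the claimed parameters are [12, 7, 6]_11; such a code would be MDS (meets Singleton bound).


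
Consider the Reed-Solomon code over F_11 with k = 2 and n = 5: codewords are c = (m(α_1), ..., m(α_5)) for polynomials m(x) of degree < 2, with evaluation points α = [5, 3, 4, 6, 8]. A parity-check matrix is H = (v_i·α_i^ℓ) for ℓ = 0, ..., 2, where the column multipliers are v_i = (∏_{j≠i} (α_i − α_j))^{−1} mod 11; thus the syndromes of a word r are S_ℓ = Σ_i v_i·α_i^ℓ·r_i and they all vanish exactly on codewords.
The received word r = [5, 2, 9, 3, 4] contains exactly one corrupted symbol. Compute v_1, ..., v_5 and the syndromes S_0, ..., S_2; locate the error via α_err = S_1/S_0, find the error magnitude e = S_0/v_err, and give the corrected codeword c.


S = (9, 10, 5), error at position 4, error magnitude e = 2, c = [5, 2, 9, 1, 4].

Step 1: column multipliers v_i = (∏_{j≠i}(α_i − α_j))^{−1} mod 11.
  i = 1 (α = 5): (5−3)(5−4)(5−6)(5−8) = 2·1·(−1)·(−3) = 6 ≡ 6, so v_1 = 6^{−1} = 2 (mod 11).
  i = 2 (α = 3): (3−5)(3−4)(3−6)(3−8) = (−2)·(−1)·(−3)·(−5) = 30 ≡ 8, so v_2 = 8^{−1} = 7 (mod 11).
  i = 3 (α = 4): (4−5)(4−3)(4−6)(4−8) = (−1)·1·(−2)·(−4) = −8 ≡ 3, so v_3 = 3^{−1} = 4 (mod 11).
  i = 4 (α = 6): (6−5)(6−3)(6−4)(6−8) = 1·3·2·(−2) = −12 ≡ 10, so v_4 = 10^{−1} = 10 (mod 11).
  i = 5 (α = 8): (8−5)(8−3)(8−4)(8−6) = 3·5·4·2 = 120 ≡ 10, so v_5 = 10^{−1} = 10 (mod 11).
  v = [2, 7, 4, 10, 10].
Step 2: syndromes of r = [5, 2, 9, 3, 4] (all sums mod 11).
  S_0 = Σ v_i r_i = 2·5 + 7·2 + 4·9 + 10·3 + 10·4 = 130 ≡ 9.
  S_1 = Σ v_i α_i r_i = 2·5·5 + 7·3·2 + 4·4·9 + 10·6·3 + 10·8·4 = 736 ≡ 10.
  α_i^2 mod 11 = [3, 9, 5, 3, 9].
  S_2 = Σ v_i α_i^2 r_i = 2·3·5 + 7·9·2 + 4·5·9 + 10·3·3 + 10·9·4 = 786 ≡ 5.
  S = (9, 10, 5) ≠ 0, so r is not a codeword (an error is present).
Step 3: locate the error. For a single error e at position i, S_ℓ = v_i·e·α_i^ℓ, so α_err = S_1/S_0.
  S_0^{−1} = 9^{−1} = 5 (mod 11), so α_err = 10·5 = 50 ≡ 6 = α_4. Error position i = 4.
  Consistency check: S_2/S_1 = 5·10 = 50 ≡ 6 = α_err ✓ (single-error assumption holds).
Step 4: error magnitude e = S_0/v_4 = S_0·∏_{j≠4}(α_4 − α_j) = 9·10 = 90 ≡ 2 (mod 11).
Step 5: correct position 4: c_4 = r_4 − e = 3 − 2 ≡ 1 (mod 11). Hence c = [5, 2, 9, 1, 4].
  Check: interpolating c through the α_i gives m(x) = 3 + 7·x (degree < 2) with m(α_i) = c_i for every i, so c is indeed a codeword.


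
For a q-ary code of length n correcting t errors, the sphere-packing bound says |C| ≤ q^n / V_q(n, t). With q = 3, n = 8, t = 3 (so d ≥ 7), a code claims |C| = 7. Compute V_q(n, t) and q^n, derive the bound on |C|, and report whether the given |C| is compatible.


V_q(n, t) = 577, q^n = 6561, Hamming bound = 11, |C| = 7 ≤ bound (satisfied).

Step 1: Compute V_q(n, t) = Σ_{j=0}^3 C(n, j) (q−1)^j.
  j = 0: C(8,0)·(2)^0 = 1·1 = 1.
  j = 1: C(8,1)·(2)^1 = 8·2 = 16.
  j = 2: C(8,2)·(2)^2 = 28·4 = 112.
  j = 3: C(8,3)·(2)^3 = 56·8 = 448.
  V_q(n, t) = 1 + 16 + 112 + 448 = 577.
Step 2: q^n = 3^8 = 6561.
Step 3: Hamming bound ⌊q^n / V_q(n,t)⌋ = ⌊6561/577⌋ = 11.
Step 4: Compare |C| = 7 to 11: satisfied.
The claimed |C| lies below the Hamming bound.


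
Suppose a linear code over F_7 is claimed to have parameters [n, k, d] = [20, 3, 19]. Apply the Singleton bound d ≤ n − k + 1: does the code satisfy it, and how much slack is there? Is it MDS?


Singleton RHS = n − k + 1 = 18, slack = -1, bound violated (no such code; not MDS).

Singleton bound: d ≤ n − k + 1.
Here n = 20, k = 3, so n − k + 1 = 18.
Given d = 19, check d ≤ 18: NO.
Slack = (n − k + 1) − d = -1.
The slack is negative: d = 19 exceeds n − k + 1 = 18 by 1, so the Singleton bound is violated and no linear [20, 3, 19]_7 code can exist. In particular it is not MDS (MDS requires d = n − k + 1 exactly).
Description: the claimed parameters are [20, 3, 19]_7; such a code would be impossible (violates the Singleton bound).


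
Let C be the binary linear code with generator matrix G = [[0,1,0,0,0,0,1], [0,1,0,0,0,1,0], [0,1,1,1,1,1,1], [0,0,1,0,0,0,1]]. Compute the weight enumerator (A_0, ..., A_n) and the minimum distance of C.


Weight distribution: A_0 = 1, A_2 = 7, A_4 = 7, A_6 = 1. Minimum distance d = 2.

Enumerate all 2^4 = 16 messages m ∈ F_2^4.
For each, compute codeword c = mG in F_2^7, then tally its weight.
  m = 0000 → c = 0000000, weight = 0.
  m = 1000 → c = 0100001, weight = 2.
  m = 0100 → c = 0100010, weight = 2.
  m = 1100 → c = 0000011, weight = 2.
  m = 0010 → c = 0111111, weight = 6.
  m = 1010 → c = 0011110, weight = 4.
  m = 0110 → c = 0011101, weight = 4.
  m = 1110 → c = 0111100, weight = 4.
  m = 0001 → c = 0010001, weight = 2.
  m = 1001 → c = 0110000, weight = 2.
  m = 0101 → c = 0110011, weight = 4.
  m = 1101 → c = 0010010, weight = 2.
  m = 0011 → c = 0101110, weight = 4.
  m = 1011 → c = 0001111, weight = 4.
  m = 0111 → c = 0001100, weight = 2.
  m = 1111 → c = 0101101, weight = 4.
Tally weights:
  weight 0: 1 codewords.
  weight 2: 7 codewords.
  weight 4: 7 codewords.
  weight 6: 1 codewords.
Minimum distance d = smallest w > 0 with A_w > 0 = 2.
Sanity: Σ A_w = 16 = 2^4 = 16 ✓.


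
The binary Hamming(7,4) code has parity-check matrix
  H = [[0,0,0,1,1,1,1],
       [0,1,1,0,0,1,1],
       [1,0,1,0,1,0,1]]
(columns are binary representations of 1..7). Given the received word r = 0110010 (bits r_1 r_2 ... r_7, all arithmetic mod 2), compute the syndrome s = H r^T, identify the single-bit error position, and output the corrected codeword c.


s = (1, 1, 1)^T, error position = 7, corrected codeword c = 0110011

Compute s = H r^T mod 2 one row at a time:
  s_1 = 0 + 0 + 1 + 0 = 1 ≡ 1 (mod 2).
  s_2 = 1 + 1 + 1 + 0 = 3 ≡ 1 (mod 2).
  s_3 = 0 + 1 + 0 + 0 = 1 ≡ 1 (mod 2).
s = (1, 1, 1)^T — this equals column 7 of H (binary 111), so error is at position 7.
Correct: flip bit 7 of r = 0110010 to get c = 0110011.


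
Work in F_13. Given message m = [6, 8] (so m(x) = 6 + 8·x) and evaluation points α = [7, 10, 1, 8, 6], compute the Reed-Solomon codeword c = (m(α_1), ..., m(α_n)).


c = [10, 8, 1, 5, 2]

Message polynomial: m(x) = 6 + 8·x (mod 13).
For each evaluation point α_i, compute m(α_i) mod 13:
  α_1 = 7: Horner steps 8 → 10, so m(7) = 10.
  α_2 = 10: Horner steps 8 → 8, so m(10) = 8.
  α_3 = 1: Horner steps 8 → 1, so m(1) = 1.
  α_4 = 8: Horner steps 8 → 5, so m(8) = 5.
  α_5 = 6: Horner steps 8 → 2, so m(6) = 2.
Codeword c = [10, 8, 1, 5, 2] ∈ F_13^5.


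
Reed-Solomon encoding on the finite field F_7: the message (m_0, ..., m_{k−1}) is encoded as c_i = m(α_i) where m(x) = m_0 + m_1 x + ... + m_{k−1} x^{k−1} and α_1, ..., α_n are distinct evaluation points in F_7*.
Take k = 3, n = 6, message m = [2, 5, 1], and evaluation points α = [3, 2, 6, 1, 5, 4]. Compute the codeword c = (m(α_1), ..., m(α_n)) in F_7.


c = [5, 2, 5, 1, 3, 3]

Message polynomial: m(x) = 2 + 5·x + 1·x^2 (mod 7).
For each evaluation point α_i, compute m(α_i) mod 7:
  α_1 = 3: Horner steps 1 → 1 → 5, so m(3) = 5.
  α_2 = 2: Horner steps 1 → 0 → 2, so m(2) = 2.
  α_3 = 6: Horner steps 1 → 4 → 5, so m(6) = 5.
  α_4 = 1: Horner steps 1 → 6 → 1, so m(1) = 1.
  α_5 = 5: Horner steps 1 → 3 → 3, so m(5) = 3.
  α_6 = 4: Horner steps 1 → 2 → 3, so m(4) = 3.
Codeword c = [5, 2, 5, 1, 3, 3] ∈ F_7^6.
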